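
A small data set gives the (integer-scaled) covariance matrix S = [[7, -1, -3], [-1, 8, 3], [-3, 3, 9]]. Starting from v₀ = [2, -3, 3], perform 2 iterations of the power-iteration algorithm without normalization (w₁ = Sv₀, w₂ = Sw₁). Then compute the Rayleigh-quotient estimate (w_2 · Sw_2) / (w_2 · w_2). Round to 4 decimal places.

w1 = Sv₀ = (7·2 + (-1)·(-3) + (-3)·3; (-1)·2 + 8·(-3) + 3·3; (-3)·2 + 3·(-3) + 9·3) = (8, -17, 12)
w2 = Sw1 = (7·8 + (-1)·(-17) + (-3)·12; (-1)·8 + 8·(-17) + 3·12; (-3)·8 + 3·(-17) + 9·12) = (37, -108, 33)
Sw2 = (268, -802, -138)
w2·Sw2 = 37·268 + (-108)·(-802) + 33·(-138) = 91978; w2·w2 = 37·37 + (-108)·(-108) + 33·33 = 14122
λ ≈ 91978/14122 = 6.5131

λ ≈ 6.5131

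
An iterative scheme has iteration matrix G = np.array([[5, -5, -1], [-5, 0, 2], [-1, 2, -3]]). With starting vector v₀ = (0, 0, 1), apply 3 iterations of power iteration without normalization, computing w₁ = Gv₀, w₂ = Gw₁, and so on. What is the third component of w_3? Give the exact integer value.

w1 = Gv₀ = (5·0 + (-5)·0 + (-1)·1; (-5)·0 + 0·0 + 2·1; (-1)·0 + 2·0 + (-3)·1) = (-1, 2, -3)
w2 = Gw1 = (5·(-1) + (-5)·2 + (-1)·(-3); (-5)·(-1) + 0·2 + 2·(-3); (-1)·(-1) + 2·2 + (-3)·(-3)) = (-12, -1, 14)
w3 = Gw2 = (-69, 88, -32)
The requested component of w3 is -32.

-32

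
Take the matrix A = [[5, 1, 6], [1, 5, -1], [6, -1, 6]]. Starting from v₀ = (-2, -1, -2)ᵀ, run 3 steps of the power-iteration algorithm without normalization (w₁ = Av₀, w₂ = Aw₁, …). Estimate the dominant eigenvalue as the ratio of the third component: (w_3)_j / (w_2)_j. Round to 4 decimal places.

w1 = Av₀ = (-23, -5, -23)
w2 = Aw1 = (-258, -25, -271)
w3 = Aw2 = (-2941, -112, -3149)
Ratio at component: -3149 / -271 = 11.6199

11.6199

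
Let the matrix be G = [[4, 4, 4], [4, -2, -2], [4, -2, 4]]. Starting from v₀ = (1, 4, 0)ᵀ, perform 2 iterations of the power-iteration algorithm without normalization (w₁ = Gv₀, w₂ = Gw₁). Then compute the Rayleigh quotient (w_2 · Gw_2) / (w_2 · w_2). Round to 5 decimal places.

2.89655

w1 = Gv₀ = (4·1 + 4·4 + 4·0; 4·1 + (-2)·4 + (-2)·0; 4·1 + (-2)·4 + 4·0) = (20, -4, -4)
w2 = Gw1 = (4·20 + 4·(-4) + 4·(-4); 4·20 + (-2)·(-4) + (-2)·(-4); 4·20 + (-2)·(-4) + 4·(-4)) = (48, 96, 72)
Gw2 = (864, -144, 288)
w2·Gw2 = 48·864 + 96·(-144) + 72·288 = 48384; w2·w2 = 48·48 + 96·96 + 72·72 = 16704
λ ≈ 48384/16704 = 2.89655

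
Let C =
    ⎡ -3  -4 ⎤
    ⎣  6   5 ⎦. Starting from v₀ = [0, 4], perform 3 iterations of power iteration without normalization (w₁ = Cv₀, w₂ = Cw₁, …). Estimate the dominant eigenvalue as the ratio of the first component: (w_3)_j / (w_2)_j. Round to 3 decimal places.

λ ≈ -2.500

w1 = Cv₀ = ((-3)·0 + (-4)·4; 6·0 + 5·4) = (-16, 20)
w2 = Cw1 = ((-3)·(-16) + (-4)·20; 6·(-16) + 5·20) = (-32, 4)
w3 = Cw2 = (80, -172)
Ratio at component: 80 / -32 = -2.500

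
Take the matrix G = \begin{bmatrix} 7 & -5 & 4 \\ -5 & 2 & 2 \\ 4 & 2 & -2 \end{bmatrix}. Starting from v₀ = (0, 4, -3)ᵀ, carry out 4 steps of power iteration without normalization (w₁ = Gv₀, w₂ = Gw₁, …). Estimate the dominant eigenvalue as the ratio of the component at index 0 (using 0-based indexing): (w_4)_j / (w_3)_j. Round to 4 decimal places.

w1 = Gv₀ = (7·0 + (-5)·4 + 4·(-3); (-5)·0 + 2·4 + 2·(-3); 4·0 + 2·4 + (-2)·(-3)) = (-32, 2, 14)
w2 = Gw1 = (7·(-32) + (-5)·2 + 4·14; (-5)·(-32) + 2·2 + 2·14; 4·(-32) + 2·2 + (-2)·14) = (-178, 192, -152)
w3 = Gw2 = (-2814, 970, -24)
w4 = Gw3 = (-24644, 15962, -9268)
Ratio at component: -24644 / -2814 = 8.7576

λ ≈ 8.7576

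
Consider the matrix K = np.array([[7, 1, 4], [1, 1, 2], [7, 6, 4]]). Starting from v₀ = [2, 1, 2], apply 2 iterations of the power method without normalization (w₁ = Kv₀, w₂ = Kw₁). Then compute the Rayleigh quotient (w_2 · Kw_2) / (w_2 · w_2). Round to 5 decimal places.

λ ≈ 11.82664

w1 = Kv₀ = (7·2 + 1·1 + 4·2; 1·2 + 1·1 + 2·2; 7·2 + 6·1 + 4·2) = (23, 7, 28)
w2 = Kw1 = (7·23 + 1·7 + 4·28; 1·23 + 1·7 + 2·28; 7·23 + 6·7 + 4·28) = (280, 86, 315)
Kw2 = (3306, 996, 3736)
w2·Kw2 = 280·3306 + 86·996 + 315·3736 = 2188176; w2·w2 = 280·280 + 86·86 + 315·315 = 185021
λ ≈ 2188176/185021 = 11.82664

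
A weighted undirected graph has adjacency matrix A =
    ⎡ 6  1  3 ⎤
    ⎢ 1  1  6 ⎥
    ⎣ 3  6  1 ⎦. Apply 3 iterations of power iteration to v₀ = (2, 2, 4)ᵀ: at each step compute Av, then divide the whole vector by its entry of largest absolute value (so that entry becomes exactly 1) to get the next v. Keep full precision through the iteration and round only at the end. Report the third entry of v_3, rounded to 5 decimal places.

Av0 = (26.000000, 28.000000, 22.000000); divide by 28.000000 → v1 = (0.928571, 1.000000, 0.785714)
Av1 = (8.928571, 6.642857, 9.571429); divide by 9.571429 → v2 = (0.932836, 0.694030, 1.000000)
Av2 = (9.291045, 7.626866, 7.962687); divide by 9.291045 → v3 = (1.000000, 0.820884, 0.857028)
Requested entry of v3: 2134/2490 = 0.85703

0.85703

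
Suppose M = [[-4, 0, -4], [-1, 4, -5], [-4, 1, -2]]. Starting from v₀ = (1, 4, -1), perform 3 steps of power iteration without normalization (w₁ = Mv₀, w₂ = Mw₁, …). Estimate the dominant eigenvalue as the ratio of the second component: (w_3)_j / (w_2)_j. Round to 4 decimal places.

w1 = Mv₀ = (0, 20, 2)
w2 = Mw1 = (-8, 70, 16)
w3 = Mw2 = (-32, 208, 70)
Ratio at component: 208 / 70 = 2.9714

2.9714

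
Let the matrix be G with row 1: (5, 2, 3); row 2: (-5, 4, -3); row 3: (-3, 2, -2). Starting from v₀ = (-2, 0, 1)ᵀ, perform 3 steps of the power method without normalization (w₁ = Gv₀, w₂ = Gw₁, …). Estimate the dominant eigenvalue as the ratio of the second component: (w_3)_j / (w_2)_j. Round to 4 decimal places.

3.2941

w1 = Gv₀ = (-7, 7, 4)
w2 = Gw1 = (-9, 51, 27)
w3 = Gw2 = (138, 168, 75)
Ratio at component: 168 / 51 = 3.2941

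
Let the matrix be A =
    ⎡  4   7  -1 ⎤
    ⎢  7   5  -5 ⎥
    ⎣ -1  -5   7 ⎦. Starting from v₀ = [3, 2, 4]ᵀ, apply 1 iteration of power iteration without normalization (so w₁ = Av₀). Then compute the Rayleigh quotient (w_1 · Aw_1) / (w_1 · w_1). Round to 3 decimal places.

6.258

w1 = Av₀ = (22, 11, 15)
Aw1 = (150, 134, 28)
w1·Aw1 = 22·150 + 11·134 + 15·28 = 5194; w1·w1 = 22·22 + 11·11 + 15·15 = 830
λ ≈ 5194/830 = 6.258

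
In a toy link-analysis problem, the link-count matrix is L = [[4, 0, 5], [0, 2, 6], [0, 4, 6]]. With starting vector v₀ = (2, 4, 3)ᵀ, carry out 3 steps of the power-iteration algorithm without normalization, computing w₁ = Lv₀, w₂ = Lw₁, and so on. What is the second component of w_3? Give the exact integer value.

w1 = Lv₀ = (4·2 + 0·4 + 5·3; 0·2 + 2·4 + 6·3; 0·2 + 4·4 + 6·3) = (23, 26, 34)
w2 = Lw1 = (4·23 + 0·26 + 5·34; 0·23 + 2·26 + 6·34; 0·23 + 4·26 + 6·34) = (262, 256, 308)
w3 = Lw2 = (2588, 2360, 2872)
The requested component of w3 is 2360.

2360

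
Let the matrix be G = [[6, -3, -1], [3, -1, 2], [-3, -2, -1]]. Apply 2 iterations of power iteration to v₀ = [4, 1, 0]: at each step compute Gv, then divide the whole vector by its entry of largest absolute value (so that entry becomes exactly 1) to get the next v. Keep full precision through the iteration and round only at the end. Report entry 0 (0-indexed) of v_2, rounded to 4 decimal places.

Gv0 = (21.00000, 11.00000, -14.00000); divide by 21.00000 → v1 = (1.00000, 0.52381, -0.66667)
Gv1 = (5.09524, 1.14286, -3.38095); divide by 5.09524 → v2 = (1.00000, 0.22430, -0.66355)
Requested entry of v2: 107/107 = 1.0000

1.0000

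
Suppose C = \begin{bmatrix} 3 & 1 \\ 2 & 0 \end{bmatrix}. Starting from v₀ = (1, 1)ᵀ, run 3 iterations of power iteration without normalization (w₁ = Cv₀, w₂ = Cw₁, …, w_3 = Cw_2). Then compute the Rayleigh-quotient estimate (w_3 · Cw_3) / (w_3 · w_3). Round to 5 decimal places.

λ ≈ 3.56273

w1 = Cv₀ = (4, 2)
w2 = Cw1 = (14, 8)
w3 = Cw2 = (50, 28)
Cw3 = (178, 100)
w3·Cw3 = 50·178 + 28·100 = 11700; w3·w3 = 50·50 + 28·28 = 3284
λ ≈ 11700/3284 = 3.56273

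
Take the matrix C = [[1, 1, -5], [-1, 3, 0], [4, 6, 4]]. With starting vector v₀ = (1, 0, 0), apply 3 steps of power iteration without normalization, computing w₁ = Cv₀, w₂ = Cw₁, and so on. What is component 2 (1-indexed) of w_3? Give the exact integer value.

8

w1 = Cv₀ = (1, -1, 4)
w2 = Cw1 = (-20, -4, 14)
w3 = Cw2 = (-94, 8, -48)
The requested component of w3 is 8.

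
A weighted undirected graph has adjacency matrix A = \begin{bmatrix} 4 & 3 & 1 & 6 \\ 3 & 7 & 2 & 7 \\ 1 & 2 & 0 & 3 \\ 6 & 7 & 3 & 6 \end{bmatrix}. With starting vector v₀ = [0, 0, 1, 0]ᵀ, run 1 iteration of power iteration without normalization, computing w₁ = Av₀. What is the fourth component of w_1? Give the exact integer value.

w1 = Av₀ = (1, 2, 0, 3)
The requested component of w1 is 3.

3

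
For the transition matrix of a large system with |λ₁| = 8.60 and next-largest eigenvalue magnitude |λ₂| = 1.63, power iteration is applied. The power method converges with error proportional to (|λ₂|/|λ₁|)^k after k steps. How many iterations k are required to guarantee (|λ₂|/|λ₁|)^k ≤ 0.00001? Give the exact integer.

|λ₂/λ₁| = 1.63/8.60 = 0.18953
Need k ≥ ln(0.00001) / ln(0.18953) = -11.5129 / -1.6632 ≈ 6.922
Smallest integer k satisfying the bound: 7

7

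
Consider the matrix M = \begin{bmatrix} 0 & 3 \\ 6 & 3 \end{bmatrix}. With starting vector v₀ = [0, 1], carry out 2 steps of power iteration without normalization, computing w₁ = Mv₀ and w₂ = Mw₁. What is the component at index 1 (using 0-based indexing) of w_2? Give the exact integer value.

27

w1 = Mv₀ = (0·0 + 3·1; 6·0 + 3·1) = (3, 3)
w2 = Mw1 = (0·3 + 3·3; 6·3 + 3·3) = (9, 27)
The requested component of w2 is 27.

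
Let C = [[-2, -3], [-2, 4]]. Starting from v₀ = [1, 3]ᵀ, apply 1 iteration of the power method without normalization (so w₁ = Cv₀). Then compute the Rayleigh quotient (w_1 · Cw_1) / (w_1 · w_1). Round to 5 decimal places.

w1 = Cv₀ = ((-2)·1 + (-3)·3; (-2)·1 + 4·3) = (-11, 10)
Cw1 = (-8, 62)
w1·Cw1 = (-11)·(-8) + 10·62 = 708; w1·w1 = (-11)·(-11) + 10·10 = 221
λ ≈ 708/221 = 3.20362

λ ≈ 3.20362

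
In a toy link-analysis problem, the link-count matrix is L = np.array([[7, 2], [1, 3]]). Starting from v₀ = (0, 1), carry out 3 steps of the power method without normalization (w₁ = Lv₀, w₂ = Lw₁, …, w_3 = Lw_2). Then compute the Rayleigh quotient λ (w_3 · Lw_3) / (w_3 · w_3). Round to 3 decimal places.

w1 = Lv₀ = (7·0 + 2·1; 1·0 + 3·1) = (2, 3)
w2 = Lw1 = (7·2 + 2·3; 1·2 + 3·3) = (20, 11)
w3 = Lw2 = (162, 53)
Lw3 = (1240, 321)
w3·Lw3 = 162·1240 + 53·321 = 217893; w3·w3 = 162·162 + 53·53 = 29053
λ ≈ 217893/29053 = 7.500

λ ≈ 7.500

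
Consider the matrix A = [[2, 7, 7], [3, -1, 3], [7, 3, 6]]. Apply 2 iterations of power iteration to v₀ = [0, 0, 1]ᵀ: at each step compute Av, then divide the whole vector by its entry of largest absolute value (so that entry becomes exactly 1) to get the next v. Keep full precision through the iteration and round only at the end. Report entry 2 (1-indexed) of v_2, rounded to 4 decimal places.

Av0 = (7.00000, 3.00000, 6.00000); divide by 7.00000 → v1 = (1.00000, 0.42857, 0.85714)
Av1 = (11.00000, 5.14286, 13.42857); divide by 13.42857 → v2 = (0.81915, 0.38298, 1.00000)
Requested entry of v2: 36/94 = 0.3830

0.3830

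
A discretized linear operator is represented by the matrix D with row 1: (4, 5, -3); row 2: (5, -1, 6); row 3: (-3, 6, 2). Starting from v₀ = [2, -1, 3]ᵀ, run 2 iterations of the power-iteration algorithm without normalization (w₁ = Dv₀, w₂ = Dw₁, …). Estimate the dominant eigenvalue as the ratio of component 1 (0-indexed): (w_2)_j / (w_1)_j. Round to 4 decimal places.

λ ≈ -3.2759

w1 = Dv₀ = (4·2 + 5·(-1) + (-3)·3; 5·2 + (-1)·(-1) + 6·3; (-3)·2 + 6·(-1) + 2·3) = (-6, 29, -6)
w2 = Dw1 = (4·(-6) + 5·29 + (-3)·(-6); 5·(-6) + (-1)·29 + 6·(-6); (-3)·(-6) + 6·29 + 2·(-6)) = (139, -95, 180)
Ratio at component: -95 / 29 = -3.2759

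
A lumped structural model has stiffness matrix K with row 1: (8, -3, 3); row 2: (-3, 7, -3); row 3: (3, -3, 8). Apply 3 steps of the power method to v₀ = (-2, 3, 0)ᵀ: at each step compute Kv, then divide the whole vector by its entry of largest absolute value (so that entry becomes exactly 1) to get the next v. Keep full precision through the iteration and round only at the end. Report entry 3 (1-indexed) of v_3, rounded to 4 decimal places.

0.9427

Kv0 = (-25.00000, 27.00000, -15.00000); divide by 27.00000 → v1 = (-0.92593, 1.00000, -0.55556)
Kv1 = (-12.07407, 11.44444, -10.22222); divide by -12.07407 → v2 = (1.00000, -0.94785, 0.84663)
Kv2 = (13.38344, -12.17485, 12.61656); divide by 13.38344 → v3 = (1.00000, -0.90970, 0.94270)
Requested entry of v3: -4113/-4363 = 0.9427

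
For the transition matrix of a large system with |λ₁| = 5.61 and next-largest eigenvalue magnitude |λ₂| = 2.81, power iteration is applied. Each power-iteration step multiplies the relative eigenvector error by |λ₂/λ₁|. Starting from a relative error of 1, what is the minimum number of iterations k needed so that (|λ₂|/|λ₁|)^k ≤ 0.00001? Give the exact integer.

17

|λ₂/λ₁| = 2.81/5.61 = 0.50089
Need k ≥ ln(0.00001) / ln(0.50089) = -11.5129 / -0.6914 ≈ 16.652
Smallest integer k satisfying the bound: 17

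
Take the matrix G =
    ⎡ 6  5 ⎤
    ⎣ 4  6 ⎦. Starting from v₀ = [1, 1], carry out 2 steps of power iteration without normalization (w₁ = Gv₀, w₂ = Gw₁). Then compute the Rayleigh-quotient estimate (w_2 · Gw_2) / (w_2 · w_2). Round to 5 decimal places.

w1 = Gv₀ = (11, 10)
w2 = Gw1 = (116, 104)
Gw2 = (1216, 1088)
w2·Gw2 = 116·1216 + 104·1088 = 254208; w2·w2 = 116·116 + 104·104 = 24272
λ ≈ 254208/24272 = 10.47330

10.47330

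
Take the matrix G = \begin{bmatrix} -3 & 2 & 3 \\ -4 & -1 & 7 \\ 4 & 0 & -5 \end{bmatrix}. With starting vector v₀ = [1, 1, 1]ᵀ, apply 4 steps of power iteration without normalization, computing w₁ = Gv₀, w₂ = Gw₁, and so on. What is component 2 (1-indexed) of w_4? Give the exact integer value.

-803

w1 = Gv₀ = (2, 2, -1)
w2 = Gw1 = (-5, -17, 13)
w3 = Gw2 = (20, 128, -85)
w4 = Gw3 = (-59, -803, 505)
The requested component of w4 is -803.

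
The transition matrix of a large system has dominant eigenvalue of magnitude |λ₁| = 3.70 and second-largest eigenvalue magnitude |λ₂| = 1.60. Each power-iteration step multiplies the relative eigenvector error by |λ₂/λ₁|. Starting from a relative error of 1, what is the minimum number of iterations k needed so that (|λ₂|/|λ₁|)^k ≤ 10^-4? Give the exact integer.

11

|λ₂/λ₁| = 1.60/3.70 = 0.43243
Need k ≥ ln(10^-4) / ln(0.43243) = -9.2103 / -0.8383 ≈ 10.987
Smallest integer k satisfying the bound: 11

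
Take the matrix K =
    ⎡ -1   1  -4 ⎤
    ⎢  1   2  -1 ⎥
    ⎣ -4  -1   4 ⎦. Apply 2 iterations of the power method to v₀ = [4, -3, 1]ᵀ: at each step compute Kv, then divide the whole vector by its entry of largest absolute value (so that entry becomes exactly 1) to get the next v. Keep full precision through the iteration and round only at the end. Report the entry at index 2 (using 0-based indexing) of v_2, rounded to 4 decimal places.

Kv0 = (-11.00000, -3.00000, -9.00000); divide by -11.00000 → v1 = (1.00000, 0.27273, 0.81818)
Kv1 = (-4.00000, 0.72727, -1.00000); divide by -4.00000 → v2 = (1.00000, -0.18182, 0.25000)
Requested entry of v2: 11/44 = 0.2500

0.2500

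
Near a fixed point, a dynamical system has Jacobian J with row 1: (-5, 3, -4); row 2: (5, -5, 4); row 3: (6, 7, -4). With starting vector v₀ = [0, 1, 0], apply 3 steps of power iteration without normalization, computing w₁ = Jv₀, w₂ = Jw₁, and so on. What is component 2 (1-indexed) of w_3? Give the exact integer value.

-810

w1 = Jv₀ = ((-5)·0 + 3·1 + (-4)·0; 5·0 + (-5)·1 + 4·0; 6·0 + 7·1 + (-4)·0) = (3, -5, 7)
w2 = Jw1 = ((-5)·3 + 3·(-5) + (-4)·7; 5·3 + (-5)·(-5) + 4·7; 6·3 + 7·(-5) + (-4)·7) = (-58, 68, -45)
w3 = Jw2 = (674, -810, 308)
The requested component of w3 is -810.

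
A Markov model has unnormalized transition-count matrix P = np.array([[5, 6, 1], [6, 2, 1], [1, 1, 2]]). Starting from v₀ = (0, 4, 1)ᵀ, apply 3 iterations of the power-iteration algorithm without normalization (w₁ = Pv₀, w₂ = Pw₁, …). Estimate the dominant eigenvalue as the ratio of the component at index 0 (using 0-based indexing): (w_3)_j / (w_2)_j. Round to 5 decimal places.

10.89189

w1 = Pv₀ = (5·0 + 6·4 + 1·1; 6·0 + 2·4 + 1·1; 1·0 + 1·4 + 2·1) = (25, 9, 6)
w2 = Pw1 = (5·25 + 6·9 + 1·6; 6·25 + 2·9 + 1·6; 1·25 + 1·9 + 2·6) = (185, 174, 46)
w3 = Pw2 = (2015, 1504, 451)
Ratio at component: 2015 / 185 = 10.89189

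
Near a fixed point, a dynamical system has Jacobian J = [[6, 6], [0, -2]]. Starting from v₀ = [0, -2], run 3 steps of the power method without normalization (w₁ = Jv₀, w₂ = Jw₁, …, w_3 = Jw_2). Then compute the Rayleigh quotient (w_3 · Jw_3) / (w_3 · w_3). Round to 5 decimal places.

w1 = Jv₀ = (-12, 4)
w2 = Jw1 = (-48, -8)
w3 = Jw2 = (-336, 16)
Jw3 = (-1920, -32)
w3·Jw3 = (-336)·(-1920) + 16·(-32) = 644608; w3·w3 = (-336)·(-336) + 16·16 = 113152
λ ≈ 644608/113152 = 5.69683

λ ≈ 5.69683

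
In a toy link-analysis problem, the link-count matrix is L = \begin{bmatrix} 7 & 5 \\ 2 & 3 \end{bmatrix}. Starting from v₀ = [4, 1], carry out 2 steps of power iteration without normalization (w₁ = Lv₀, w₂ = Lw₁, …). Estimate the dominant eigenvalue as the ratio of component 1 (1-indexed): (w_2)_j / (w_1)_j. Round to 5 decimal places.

w1 = Lv₀ = (7·4 + 5·1; 2·4 + 3·1) = (33, 11)
w2 = Lw1 = (7·33 + 5·11; 2·33 + 3·11) = (286, 99)
Ratio at component: 286 / 33 = 8.66667

8.66667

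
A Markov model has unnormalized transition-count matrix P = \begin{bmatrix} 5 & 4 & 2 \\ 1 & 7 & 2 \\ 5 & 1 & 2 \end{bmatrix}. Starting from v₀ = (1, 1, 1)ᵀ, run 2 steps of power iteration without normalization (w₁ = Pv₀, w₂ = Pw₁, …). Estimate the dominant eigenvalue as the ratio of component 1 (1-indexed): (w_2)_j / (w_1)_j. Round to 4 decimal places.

λ ≈ 10.0909

w1 = Pv₀ = (5·1 + 4·1 + 2·1; 1·1 + 7·1 + 2·1; 5·1 + 1·1 + 2·1) = (11, 10, 8)
w2 = Pw1 = (5·11 + 4·10 + 2·8; 1·11 + 7·10 + 2·8; 5·11 + 1·10 + 2·8) = (111, 97, 81)
Ratio at component: 111 / 11 = 10.0909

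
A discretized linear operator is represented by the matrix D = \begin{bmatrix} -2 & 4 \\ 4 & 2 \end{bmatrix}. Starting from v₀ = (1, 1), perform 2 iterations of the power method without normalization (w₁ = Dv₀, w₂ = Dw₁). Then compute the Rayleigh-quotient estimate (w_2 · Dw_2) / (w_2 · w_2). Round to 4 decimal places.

w1 = Dv₀ = (2, 6)
w2 = Dw1 = (20, 20)
Dw2 = (40, 120)
w2·Dw2 = 20·40 + 20·120 = 3200; w2·w2 = 20·20 + 20·20 = 800
λ ≈ 3200/800 = 4.0000

λ ≈ 4.0000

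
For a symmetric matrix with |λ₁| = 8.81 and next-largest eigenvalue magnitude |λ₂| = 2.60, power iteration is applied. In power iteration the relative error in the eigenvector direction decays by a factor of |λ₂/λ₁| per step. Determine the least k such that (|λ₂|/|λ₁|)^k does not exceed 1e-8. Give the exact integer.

16

|λ₂/λ₁| = 2.60/8.81 = 0.29512
Need k ≥ ln(1e-8) / ln(0.29512) = -18.4207 / -1.2204 ≈ 15.094
Smallest integer k satisfying the bound: 16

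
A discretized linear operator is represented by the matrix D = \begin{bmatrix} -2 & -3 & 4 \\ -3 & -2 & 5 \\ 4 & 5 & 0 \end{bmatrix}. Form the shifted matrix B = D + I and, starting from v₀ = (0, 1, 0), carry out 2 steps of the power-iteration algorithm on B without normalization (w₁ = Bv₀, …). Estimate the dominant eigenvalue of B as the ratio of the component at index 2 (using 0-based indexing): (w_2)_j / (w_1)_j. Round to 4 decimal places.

μ ≈ -2.4000

B = D + I has rows (-1, -3, 4); (-3, -1, 5); (4, 5, 1)
w1 = Bv₀ = (-3, -1, 5)
w2 = Bw1 = (26, 35, -12)
Ratio: -12/5 = -2.4000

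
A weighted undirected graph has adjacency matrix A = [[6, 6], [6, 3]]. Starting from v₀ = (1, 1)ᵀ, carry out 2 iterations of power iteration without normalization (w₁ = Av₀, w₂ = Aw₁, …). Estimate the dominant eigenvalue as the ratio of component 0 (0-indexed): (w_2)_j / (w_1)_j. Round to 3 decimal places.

w1 = Av₀ = (6·1 + 6·1; 6·1 + 3·1) = (12, 9)
w2 = Aw1 = (6·12 + 6·9; 6·12 + 3·9) = (126, 99)
Ratio at component: 126 / 12 = 10.500

10.500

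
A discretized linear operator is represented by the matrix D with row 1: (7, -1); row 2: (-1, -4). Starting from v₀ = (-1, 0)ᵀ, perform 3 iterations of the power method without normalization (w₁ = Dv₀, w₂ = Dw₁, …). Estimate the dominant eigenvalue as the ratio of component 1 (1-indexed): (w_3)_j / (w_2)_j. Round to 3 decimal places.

w1 = Dv₀ = (7·(-1) + (-1)·0; (-1)·(-1) + (-4)·0) = (-7, 1)
w2 = Dw1 = (7·(-7) + (-1)·1; (-1)·(-7) + (-4)·1) = (-50, 3)
w3 = Dw2 = (-353, 38)
Ratio at component: -353 / -50 = 7.060

λ ≈ 7.060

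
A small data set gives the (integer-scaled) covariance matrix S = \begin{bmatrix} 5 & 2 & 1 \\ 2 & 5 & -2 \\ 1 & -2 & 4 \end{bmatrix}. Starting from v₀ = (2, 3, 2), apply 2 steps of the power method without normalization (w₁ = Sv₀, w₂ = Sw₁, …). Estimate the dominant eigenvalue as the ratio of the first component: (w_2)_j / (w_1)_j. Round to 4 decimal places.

w1 = Sv₀ = (18, 15, 4)
w2 = Sw1 = (124, 103, 4)
Ratio at component: 124 / 18 = 6.8889

λ ≈ 6.8889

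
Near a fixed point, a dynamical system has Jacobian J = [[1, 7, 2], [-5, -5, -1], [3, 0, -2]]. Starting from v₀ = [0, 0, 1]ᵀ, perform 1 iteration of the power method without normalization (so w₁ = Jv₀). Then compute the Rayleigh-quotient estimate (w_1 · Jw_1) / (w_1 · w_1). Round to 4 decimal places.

λ ≈ -3.8889

w1 = Jv₀ = (1·0 + 7·0 + 2·1; (-5)·0 + (-5)·0 + (-1)·1; 3·0 + 0·0 + (-2)·1) = (2, -1, -2)
Jw1 = (-9, -3, 10)
w1·Jw1 = 2·(-9) + (-1)·(-3) + (-2)·10 = -35; w1·w1 = 2·2 + (-1)·(-1) + (-2)·(-2) = 9
λ ≈ -35/9 = -3.8889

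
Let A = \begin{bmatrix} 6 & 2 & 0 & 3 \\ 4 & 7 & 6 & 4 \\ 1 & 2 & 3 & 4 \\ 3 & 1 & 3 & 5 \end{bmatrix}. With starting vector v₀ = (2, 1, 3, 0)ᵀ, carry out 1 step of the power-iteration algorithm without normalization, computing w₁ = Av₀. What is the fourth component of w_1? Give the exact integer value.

16

w1 = Av₀ = (14, 33, 13, 16)
The requested component of w1 is 16.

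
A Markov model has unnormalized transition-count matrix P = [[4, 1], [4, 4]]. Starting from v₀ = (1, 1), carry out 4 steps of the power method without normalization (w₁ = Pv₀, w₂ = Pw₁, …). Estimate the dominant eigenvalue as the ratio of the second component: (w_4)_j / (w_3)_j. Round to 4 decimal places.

w1 = Pv₀ = (5, 8)
w2 = Pw1 = (28, 52)
w3 = Pw2 = (164, 320)
w4 = Pw3 = (976, 1936)
Ratio at component: 1936 / 320 = 6.0500

λ ≈ 6.0500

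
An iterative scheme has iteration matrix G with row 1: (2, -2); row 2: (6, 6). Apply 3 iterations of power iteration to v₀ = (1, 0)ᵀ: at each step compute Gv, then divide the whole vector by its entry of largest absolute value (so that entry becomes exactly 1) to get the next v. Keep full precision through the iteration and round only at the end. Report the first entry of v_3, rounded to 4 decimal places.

Gv0 = (2.00000, 6.00000); divide by 6.00000 → v1 = (0.33333, 1.00000)
Gv1 = (-1.33333, 8.00000); divide by 8.00000 → v2 = (-0.16667, 1.00000)
Gv2 = (-2.33333, 5.00000); divide by 5.00000 → v3 = (-0.46667, 1.00000)
Requested entry of v3: -112/240 = -0.4667

-0.4667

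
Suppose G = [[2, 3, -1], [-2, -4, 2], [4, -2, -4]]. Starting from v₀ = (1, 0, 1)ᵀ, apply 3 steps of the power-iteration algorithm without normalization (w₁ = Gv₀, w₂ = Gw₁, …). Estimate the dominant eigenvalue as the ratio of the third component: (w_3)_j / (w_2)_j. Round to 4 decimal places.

λ ≈ -1.0000

w1 = Gv₀ = (1, 0, 0)
w2 = Gw1 = (2, -2, 4)
w3 = Gw2 = (-6, 12, -4)
Ratio at component: -4 / 4 = -1.0000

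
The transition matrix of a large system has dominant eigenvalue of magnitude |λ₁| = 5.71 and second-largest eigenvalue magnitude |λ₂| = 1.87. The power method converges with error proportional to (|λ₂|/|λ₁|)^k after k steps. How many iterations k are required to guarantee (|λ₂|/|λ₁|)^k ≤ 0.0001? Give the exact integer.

9

|λ₂/λ₁| = 1.87/5.71 = 0.32750
Need k ≥ ln(0.0001) / ln(0.32750) = -9.2103 / -1.1163 ≈ 8.251
Smallest integer k satisfying the bound: 9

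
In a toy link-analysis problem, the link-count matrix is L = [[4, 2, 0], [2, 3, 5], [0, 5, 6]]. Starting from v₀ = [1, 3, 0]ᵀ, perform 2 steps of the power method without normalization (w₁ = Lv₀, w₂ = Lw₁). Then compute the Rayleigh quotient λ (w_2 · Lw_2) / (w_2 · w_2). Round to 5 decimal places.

λ ≈ 9.89072

w1 = Lv₀ = (4·1 + 2·3 + 0·0; 2·1 + 3·3 + 5·0; 0·1 + 5·3 + 6·0) = (10, 11, 15)
w2 = Lw1 = (4·10 + 2·11 + 0·15; 2·10 + 3·11 + 5·15; 0·10 + 5·11 + 6·15) = (62, 128, 145)
Lw2 = (504, 1233, 1510)
w2·Lw2 = 62·504 + 128·1233 + 145·1510 = 408022; w2·w2 = 62·62 + 128·128 + 145·145 = 41253
λ ≈ 408022/41253 = 9.89072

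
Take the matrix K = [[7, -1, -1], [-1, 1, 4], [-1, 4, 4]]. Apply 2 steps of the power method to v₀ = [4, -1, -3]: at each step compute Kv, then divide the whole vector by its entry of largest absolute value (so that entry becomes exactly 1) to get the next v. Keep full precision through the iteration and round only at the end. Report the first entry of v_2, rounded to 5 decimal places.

Kv0 = (32.000000, -17.000000, -20.000000); divide by 32.000000 → v1 = (1.000000, -0.531250, -0.625000)
Kv1 = (8.156250, -4.031250, -5.625000); divide by 8.156250 → v2 = (1.000000, -0.494253, -0.689655)
Requested entry of v2: 261/261 = 1.00000

1.00000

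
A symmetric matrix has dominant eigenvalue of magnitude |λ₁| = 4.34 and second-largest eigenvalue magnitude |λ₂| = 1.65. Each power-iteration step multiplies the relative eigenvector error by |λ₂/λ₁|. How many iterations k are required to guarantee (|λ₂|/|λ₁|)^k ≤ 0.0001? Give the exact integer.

|λ₂/λ₁| = 1.65/4.34 = 0.38018
Need k ≥ ln(0.0001) / ln(0.38018) = -9.2103 / -0.9671 ≈ 9.524
Smallest integer k satisfying the bound: 10

10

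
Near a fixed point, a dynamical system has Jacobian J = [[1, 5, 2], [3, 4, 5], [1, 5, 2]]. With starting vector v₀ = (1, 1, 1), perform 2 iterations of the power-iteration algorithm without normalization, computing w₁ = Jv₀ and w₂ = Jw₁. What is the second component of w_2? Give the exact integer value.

w1 = Jv₀ = (8, 12, 8)
w2 = Jw1 = (84, 112, 84)
The requested component of w2 is 112.

112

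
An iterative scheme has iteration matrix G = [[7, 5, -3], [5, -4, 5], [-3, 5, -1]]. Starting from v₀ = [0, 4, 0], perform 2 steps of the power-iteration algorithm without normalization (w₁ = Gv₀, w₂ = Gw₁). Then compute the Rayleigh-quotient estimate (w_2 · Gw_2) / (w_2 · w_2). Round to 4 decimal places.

w1 = Gv₀ = (20, -16, 20)
w2 = Gw1 = (0, 264, -160)
Gw2 = (1800, -1856, 1480)
w2·Gw2 = 0·1800 + 264·(-1856) + (-160)·1480 = -726784; w2·w2 = 0·0 + 264·264 + (-160)·(-160) = 95296
λ ≈ -726784/95296 = -7.6266

λ ≈ -7.6266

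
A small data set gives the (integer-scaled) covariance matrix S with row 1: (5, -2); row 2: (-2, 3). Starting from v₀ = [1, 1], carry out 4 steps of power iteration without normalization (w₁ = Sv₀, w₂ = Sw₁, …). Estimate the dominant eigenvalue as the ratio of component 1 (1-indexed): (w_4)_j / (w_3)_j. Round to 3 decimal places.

5.986

w1 = Sv₀ = (5·1 + (-2)·1; (-2)·1 + 3·1) = (3, 1)
w2 = Sw1 = (5·3 + (-2)·1; (-2)·3 + 3·1) = (13, -3)
w3 = Sw2 = (71, -35)
w4 = Sw3 = (425, -247)
Ratio at component: 425 / 71 = 5.986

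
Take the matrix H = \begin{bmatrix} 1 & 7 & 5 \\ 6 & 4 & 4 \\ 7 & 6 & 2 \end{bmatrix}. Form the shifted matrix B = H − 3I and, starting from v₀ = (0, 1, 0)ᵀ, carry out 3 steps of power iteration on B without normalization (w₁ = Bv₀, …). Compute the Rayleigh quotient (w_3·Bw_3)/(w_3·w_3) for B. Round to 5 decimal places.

μ ≈ 9.94903

B = H − 3I has rows (-2, 7, 5); (6, 1, 4); (7, 6, -1)
w1 = Bv₀ = ((-2)·0 + 7·1 + 5·0; 6·0 + 1·1 + 4·0; 7·0 + 6·1 + (-1)·0) = (7, 1, 6)
w2 = Bw1 = ((-2)·7 + 7·1 + 5·6; 6·7 + 1·1 + 4·6; 7·7 + 6·1 + (-1)·6) = (23, 67, 49)
w3 = Bw2 = (668, 401, 514)
Bw3 = (4041, 6465, 6568)
w3·Bw3 = 8667805; w3·w3 = 871221; μ ≈ 8667805/871221 = 9.94903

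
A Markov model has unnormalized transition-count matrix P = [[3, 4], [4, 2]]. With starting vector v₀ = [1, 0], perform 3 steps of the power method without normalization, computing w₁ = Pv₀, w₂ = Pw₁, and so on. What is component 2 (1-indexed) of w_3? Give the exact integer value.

140

w1 = Pv₀ = (3·1 + 4·0; 4·1 + 2·0) = (3, 4)
w2 = Pw1 = (3·3 + 4·4; 4·3 + 2·4) = (25, 20)
w3 = Pw2 = (155, 140)
The requested component of w3 is 140.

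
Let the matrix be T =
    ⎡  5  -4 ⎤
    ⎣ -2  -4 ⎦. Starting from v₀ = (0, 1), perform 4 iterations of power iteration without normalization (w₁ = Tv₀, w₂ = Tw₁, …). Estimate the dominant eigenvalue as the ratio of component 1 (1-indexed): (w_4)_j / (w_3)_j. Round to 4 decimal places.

λ ≈ 1.9655

w1 = Tv₀ = (-4, -4)
w2 = Tw1 = (-4, 24)
w3 = Tw2 = (-116, -88)
w4 = Tw3 = (-228, 584)
Ratio at component: -228 / -116 = 1.9655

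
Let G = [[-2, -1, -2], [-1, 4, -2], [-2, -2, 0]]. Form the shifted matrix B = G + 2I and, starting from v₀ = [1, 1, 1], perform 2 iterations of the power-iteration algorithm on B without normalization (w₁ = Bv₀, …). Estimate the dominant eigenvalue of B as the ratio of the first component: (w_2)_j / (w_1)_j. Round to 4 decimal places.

B = G + 2I has rows (0, -1, -2); (-1, 6, -2); (-2, -2, 2)
w1 = Bv₀ = (-3, 3, -2)
w2 = Bw1 = (1, 25, -4)
Ratio: 1/-3 = -0.3333

-0.3333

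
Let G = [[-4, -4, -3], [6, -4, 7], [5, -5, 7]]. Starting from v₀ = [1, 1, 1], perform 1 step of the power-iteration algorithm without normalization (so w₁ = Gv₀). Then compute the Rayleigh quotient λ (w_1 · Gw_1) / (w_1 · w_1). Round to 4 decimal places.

w1 = Gv₀ = (-11, 9, 7)
Gw1 = (-13, -53, -51)
w1·Gw1 = (-11)·(-13) + 9·(-53) + 7·(-51) = -691; w1·w1 = (-11)·(-11) + 9·9 + 7·7 = 251
λ ≈ -691/251 = -2.7530

-2.7530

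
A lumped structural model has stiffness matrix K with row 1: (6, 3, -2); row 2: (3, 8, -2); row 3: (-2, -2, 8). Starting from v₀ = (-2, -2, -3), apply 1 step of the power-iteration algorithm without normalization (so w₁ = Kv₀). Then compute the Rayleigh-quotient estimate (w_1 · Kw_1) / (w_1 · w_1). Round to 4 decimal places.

w1 = Kv₀ = (-12, -16, -16)
Kw1 = (-88, -132, -72)
w1·Kw1 = (-12)·(-88) + (-16)·(-132) + (-16)·(-72) = 4320; w1·w1 = (-12)·(-12) + (-16)·(-16) + (-16)·(-16) = 656
λ ≈ 4320/656 = 6.5854

λ ≈ 6.5854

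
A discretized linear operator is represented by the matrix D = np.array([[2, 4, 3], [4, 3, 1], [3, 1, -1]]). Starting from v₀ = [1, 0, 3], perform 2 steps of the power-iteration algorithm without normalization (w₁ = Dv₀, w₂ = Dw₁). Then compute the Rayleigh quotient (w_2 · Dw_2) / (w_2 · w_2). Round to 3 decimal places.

w1 = Dv₀ = (2·1 + 4·0 + 3·3; 4·1 + 3·0 + 1·3; 3·1 + 1·0 + (-1)·3) = (11, 7, 0)
w2 = Dw1 = (2·11 + 4·7 + 3·0; 4·11 + 3·7 + 1·0; 3·11 + 1·7 + (-1)·0) = (50, 65, 40)
Dw2 = (480, 435, 175)
w2·Dw2 = 50·480 + 65·435 + 40·175 = 59275; w2·w2 = 50·50 + 65·65 + 40·40 = 8325
λ ≈ 59275/8325 = 7.120

λ ≈ 7.120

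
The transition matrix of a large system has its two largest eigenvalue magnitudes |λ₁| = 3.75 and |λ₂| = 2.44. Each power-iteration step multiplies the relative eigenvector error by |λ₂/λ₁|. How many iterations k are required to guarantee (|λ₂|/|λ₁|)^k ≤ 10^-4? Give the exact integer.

22

|λ₂/λ₁| = 2.44/3.75 = 0.65067
Need k ≥ ln(10^-4) / ln(0.65067) = -9.2103 / -0.4298 ≈ 21.431
Smallest integer k satisfying the bound: 22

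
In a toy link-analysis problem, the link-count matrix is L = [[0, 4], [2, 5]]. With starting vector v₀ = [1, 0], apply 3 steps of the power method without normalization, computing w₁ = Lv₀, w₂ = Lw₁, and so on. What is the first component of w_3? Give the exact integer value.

40

w1 = Lv₀ = (0·1 + 4·0; 2·1 + 5·0) = (0, 2)
w2 = Lw1 = (0·0 + 4·2; 2·0 + 5·2) = (8, 10)
w3 = Lw2 = (40, 66)
The requested component of w3 is 40.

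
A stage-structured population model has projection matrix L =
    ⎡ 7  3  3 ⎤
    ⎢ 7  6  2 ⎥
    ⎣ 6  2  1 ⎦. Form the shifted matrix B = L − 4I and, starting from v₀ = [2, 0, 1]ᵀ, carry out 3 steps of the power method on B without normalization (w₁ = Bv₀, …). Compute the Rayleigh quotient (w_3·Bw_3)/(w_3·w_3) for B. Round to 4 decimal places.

8.6646

B = L − 4I has rows (3, 3, 3); (7, 2, 2); (6, 2, -3)
w1 = Bv₀ = (9, 16, 9)
w2 = Bw1 = (102, 113, 59)
w3 = Bw2 = (822, 1058, 661)
Bw3 = (7623, 9192, 5065)
w3·Bw3 = 19339207; w3·w3 = 2231969; μ ≈ 19339207/2231969 = 8.6646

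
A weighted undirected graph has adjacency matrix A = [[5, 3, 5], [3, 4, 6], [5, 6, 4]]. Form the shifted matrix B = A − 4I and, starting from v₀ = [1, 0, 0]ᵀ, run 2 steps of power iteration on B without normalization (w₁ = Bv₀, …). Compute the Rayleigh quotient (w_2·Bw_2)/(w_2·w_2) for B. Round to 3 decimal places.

μ ≈ 8.904

B = A − 4I has rows (1, 3, 5); (3, 0, 6); (5, 6, 0)
w1 = Bv₀ = (1, 3, 5)
w2 = Bw1 = (35, 33, 23)
Bw2 = (249, 243, 373)
w2·Bw2 = 25313; w2·w2 = 2843; μ ≈ 25313/2843 = 8.904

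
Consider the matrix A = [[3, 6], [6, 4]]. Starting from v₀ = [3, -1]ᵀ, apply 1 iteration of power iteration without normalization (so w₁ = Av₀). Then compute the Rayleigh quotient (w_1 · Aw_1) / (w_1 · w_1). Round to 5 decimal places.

w1 = Av₀ = (3·3 + 6·(-1); 6·3 + 4·(-1)) = (3, 14)
Aw1 = (93, 74)
w1·Aw1 = 3·93 + 14·74 = 1315; w1·w1 = 3·3 + 14·14 = 205
λ ≈ 1315/205 = 6.41463

λ ≈ 6.41463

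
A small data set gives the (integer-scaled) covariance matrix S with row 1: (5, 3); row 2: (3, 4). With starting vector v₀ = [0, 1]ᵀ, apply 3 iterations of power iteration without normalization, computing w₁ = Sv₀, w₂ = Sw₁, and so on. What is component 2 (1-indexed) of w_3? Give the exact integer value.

181

w1 = Sv₀ = (5·0 + 3·1; 3·0 + 4·1) = (3, 4)
w2 = Sw1 = (5·3 + 3·4; 3·3 + 4·4) = (27, 25)
w3 = Sw2 = (210, 181)
The requested component of w3 is 181.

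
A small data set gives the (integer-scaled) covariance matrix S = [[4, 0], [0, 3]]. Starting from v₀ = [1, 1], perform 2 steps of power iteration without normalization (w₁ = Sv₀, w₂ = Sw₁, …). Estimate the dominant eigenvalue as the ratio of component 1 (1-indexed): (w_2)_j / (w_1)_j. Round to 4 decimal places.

4.0000

w1 = Sv₀ = (4·1 + 0·1; 0·1 + 3·1) = (4, 3)
w2 = Sw1 = (4·4 + 0·3; 0·4 + 3·3) = (16, 9)
Ratio at component: 16 / 4 = 4.0000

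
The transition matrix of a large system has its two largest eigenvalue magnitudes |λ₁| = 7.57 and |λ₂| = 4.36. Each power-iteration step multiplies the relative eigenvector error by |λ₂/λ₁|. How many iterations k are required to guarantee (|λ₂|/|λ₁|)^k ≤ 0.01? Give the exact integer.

|λ₂/λ₁| = 4.36/7.57 = 0.57596
Need k ≥ ln(0.01) / ln(0.57596) = -4.6052 / -0.5517 ≈ 8.347
Smallest integer k satisfying the bound: 9

9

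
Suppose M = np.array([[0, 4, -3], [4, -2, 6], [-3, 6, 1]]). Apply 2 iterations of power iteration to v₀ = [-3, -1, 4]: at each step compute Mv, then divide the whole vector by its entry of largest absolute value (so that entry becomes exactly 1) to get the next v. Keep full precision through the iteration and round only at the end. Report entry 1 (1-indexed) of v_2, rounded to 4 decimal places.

0.2518

Mv0 = (-16.00000, 14.00000, 7.00000); divide by -16.00000 → v1 = (1.00000, -0.87500, -0.43750)
Mv1 = (-2.18750, 3.12500, -8.68750); divide by -8.68750 → v2 = (0.25180, -0.35971, 1.00000)
Requested entry of v2: 35/139 = 0.2518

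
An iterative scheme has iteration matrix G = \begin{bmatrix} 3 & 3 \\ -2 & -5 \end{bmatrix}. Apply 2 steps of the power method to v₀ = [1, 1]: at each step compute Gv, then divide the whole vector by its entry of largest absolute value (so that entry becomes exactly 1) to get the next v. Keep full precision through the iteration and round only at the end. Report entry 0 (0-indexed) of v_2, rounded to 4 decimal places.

-0.1304

Gv0 = (6.00000, -7.00000); divide by -7.00000 → v1 = (-0.85714, 1.00000)
Gv1 = (0.42857, -3.28571); divide by -3.28571 → v2 = (-0.13043, 1.00000)
Requested entry of v2: -3/23 = -0.1304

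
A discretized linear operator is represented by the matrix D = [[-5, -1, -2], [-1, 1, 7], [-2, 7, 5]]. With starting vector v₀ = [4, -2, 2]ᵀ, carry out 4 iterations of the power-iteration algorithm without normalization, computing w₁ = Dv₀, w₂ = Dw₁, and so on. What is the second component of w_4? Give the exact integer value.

w1 = Dv₀ = (-22, 8, -12)
w2 = Dw1 = (126, -54, 40)
w3 = Dw2 = (-656, 100, -430)
w4 = Dw3 = (4040, -2254, -138)
The requested component of w4 is -2254.

-2254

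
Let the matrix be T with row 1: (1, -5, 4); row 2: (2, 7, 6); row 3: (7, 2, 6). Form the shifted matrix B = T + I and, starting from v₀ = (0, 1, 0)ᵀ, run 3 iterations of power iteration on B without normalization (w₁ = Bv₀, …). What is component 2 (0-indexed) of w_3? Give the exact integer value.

-197

B = T + I has rows (2, -5, 4); (2, 8, 6); (7, 2, 7)
w1 = Bv₀ = (2·0 + (-5)·1 + 4·0; 2·0 + 8·1 + 6·0; 7·0 + 2·1 + 7·0) = (-5, 8, 2)
w2 = Bw1 = (2·(-5) + (-5)·8 + 4·2; 2·(-5) + 8·8 + 6·2; 7·(-5) + 2·8 + 7·2) = (-42, 66, -5)
w3 = Bw2 = (-434, 414, -197)
Requested component of w3: -197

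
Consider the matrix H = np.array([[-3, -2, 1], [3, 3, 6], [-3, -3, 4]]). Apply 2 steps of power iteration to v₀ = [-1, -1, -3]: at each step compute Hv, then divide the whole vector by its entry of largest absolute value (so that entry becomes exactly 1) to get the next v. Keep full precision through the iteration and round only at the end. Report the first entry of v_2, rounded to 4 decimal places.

-0.3529

Hv0 = (2.00000, -24.00000, -6.00000); divide by -24.00000 → v1 = (-0.08333, 1.00000, 0.25000)
Hv1 = (-1.50000, 4.25000, -1.75000); divide by 4.25000 → v2 = (-0.35294, 1.00000, -0.41176)
Requested entry of v2: 36/-102 = -0.3529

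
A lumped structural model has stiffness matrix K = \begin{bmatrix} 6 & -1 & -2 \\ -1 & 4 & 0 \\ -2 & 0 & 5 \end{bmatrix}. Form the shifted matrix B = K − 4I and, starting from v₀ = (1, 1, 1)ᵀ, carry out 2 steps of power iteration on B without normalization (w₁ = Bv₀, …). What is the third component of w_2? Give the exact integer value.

1

B = K − 4I has rows (2, -1, -2); (-1, 0, 0); (-2, 0, 1)
w1 = Bv₀ = (2·1 + (-1)·1 + (-2)·1; (-1)·1 + 0·1 + 0·1; (-2)·1 + 0·1 + 1·1) = (-1, -1, -1)
w2 = Bw1 = (2·(-1) + (-1)·(-1) + (-2)·(-1); (-1)·(-1) + 0·(-1) + 0·(-1); (-2)·(-1) + 0·(-1) + 1·(-1)) = (1, 1, 1)
Requested component of w2: 1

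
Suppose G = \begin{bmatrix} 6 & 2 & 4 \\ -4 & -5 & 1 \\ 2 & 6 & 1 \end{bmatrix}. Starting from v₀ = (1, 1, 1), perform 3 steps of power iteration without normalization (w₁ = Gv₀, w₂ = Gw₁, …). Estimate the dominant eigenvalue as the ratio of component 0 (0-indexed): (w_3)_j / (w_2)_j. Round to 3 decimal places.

5.370

w1 = Gv₀ = (12, -8, 9)
w2 = Gw1 = (92, 1, -15)
w3 = Gw2 = (494, -388, 175)
Ratio at component: 494 / 92 = 5.370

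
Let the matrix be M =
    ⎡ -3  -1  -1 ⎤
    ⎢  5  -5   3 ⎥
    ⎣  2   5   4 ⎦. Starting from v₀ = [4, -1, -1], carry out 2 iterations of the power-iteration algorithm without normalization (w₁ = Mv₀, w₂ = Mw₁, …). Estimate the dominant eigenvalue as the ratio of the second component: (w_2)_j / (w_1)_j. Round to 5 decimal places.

w1 = Mv₀ = ((-3)·4 + (-1)·(-1) + (-1)·(-1); 5·4 + (-5)·(-1) + 3·(-1); 2·4 + 5·(-1) + 4·(-1)) = (-10, 22, -1)
w2 = Mw1 = ((-3)·(-10) + (-1)·22 + (-1)·(-1); 5·(-10) + (-5)·22 + 3·(-1); 2·(-10) + 5·22 + 4·(-1)) = (9, -163, 86)
Ratio at component: -163 / 22 = -7.40909

λ ≈ -7.40909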